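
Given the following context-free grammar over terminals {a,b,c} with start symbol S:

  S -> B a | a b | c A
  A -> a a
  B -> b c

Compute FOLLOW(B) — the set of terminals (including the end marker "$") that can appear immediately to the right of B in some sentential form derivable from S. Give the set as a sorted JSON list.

FIRST sets, iterate to fixpoint:
[1]
  A via A→a a: +{a}
  B via B→b c: +{b}
  S via S→B a: +{b}
  S via S→a b: +{a}
  S via S→c A: +{c}
  FIRST[S]={a,b,c}  FIRST[A]={a}  FIRST[B]={b}
[2] (stable)
  FIRST[S]={a,b,c}  FIRST[A]={a}  FIRST[B]={b}

FOLLOW sets:
FOLLOW(S) := {$}
round 1:
  S→B a: FOLLOW(B) ⊇ FIRST(a) = {a}; new: +{a}
  S→c A: FOLLOW(A) ⊇ FOLLOW(S) ⊇ {$}; new: +{$}
  FOLLOW(S)={$}  FOLLOW(A)={$}  FOLLOW(B)={a}
round 2: — fixpoint
  FOLLOW(S)={$}  FOLLOW(A)={$}  FOLLOW(B)={a}

FOLLOW(B) = ["a"]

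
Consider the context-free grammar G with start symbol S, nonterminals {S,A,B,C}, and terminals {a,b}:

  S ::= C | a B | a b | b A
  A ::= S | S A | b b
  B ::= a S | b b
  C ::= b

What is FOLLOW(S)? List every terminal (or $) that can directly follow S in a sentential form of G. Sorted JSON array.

FIRST iteration:
iter 1:
  A via A→b b: +{b}
  B via B→a S: +{a}
  B via B→b b: +{b}
  C via C→b: +{b}
  S via S→C: +{b}
  S via S→a B: +{a}
  S: {a,b}  A: {b}  B: {a,b}  C: {b}
iter 2:
  A via A→S: +{a}
  S: {a,b}  A: {a,b}  B: {a,b}  C: {b}
iter 3: — fixpoint
  S: {a,b}  A: {a,b}  B: {a,b}  C: {b}

Compute FOLLOW by fixpoint:
initialize: $ ∈ FOLLOW(S)
pass 1:
  A→S A: FOLLOW(S) ⊇ FIRST(A) = {a,b}; new: +{a,b}
  S→C: FOLLOW(C) ⊇ FOLLOW(S) ⊇ {$,a,b}; new: +{$,a,b}
  S→a B: FOLLOW(B) ⊇ FOLLOW(S) ⊇ {$,a,b}; new: +{$,a,b}
  S→b A: FOLLOW(A) ⊇ FOLLOW(S) ⊇ {$,a,b}; new: +{$,a,b}
  FOLLOW(S)={$,a,b}  FOLLOW(A)={$,a,b}  FOLLOW(B)={$,a,b}  FOLLOW(C)={$,a,b}
pass 2: done
  FOLLOW(S)={$,a,b}  FOLLOW(A)={$,a,b}  FOLLOW(B)={$,a,b}  FOLLOW(C)={$,a,b}

FOLLOW(S) = ["$", "a", "b"]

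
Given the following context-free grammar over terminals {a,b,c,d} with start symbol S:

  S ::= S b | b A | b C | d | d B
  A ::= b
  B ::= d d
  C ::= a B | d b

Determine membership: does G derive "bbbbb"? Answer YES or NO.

Convert to CNF:
  S -> S T2 | T0 B | T2 A | T2 C | d
  A -> b
  B -> T0 T0
  C -> T0 T2 | T1 B
  T0 -> d
  T1 -> a
  T2 -> b

CYK fill:
  [0..0]={A,T2}  "b"  orig:{A}
  [1..1]={A,T2}  "b"  orig:{A}
  [2..2]={A,T2}  "b"  orig:{A}
  [3..3]={A,T2}  "b"  orig:{A}
  [4..4]={A,T2}  "b"  orig:{A}
  [0..1]={S}  "bb"
  [1..2]={S}  "bb"
  [2..3]={S}  "bb"
  [3..4]={S}  "bb"
  [0..2]={S}  "bbb"
  [1..3]={S}  "bbb"
  [2..4]={S}  "bbb"
  [0..3]={S}  "bbbb"
  [1..4]={S}  "bbbb"
  [0..4]={S}  "bbbbb"

S ∈ T[0,4] ⇒ YES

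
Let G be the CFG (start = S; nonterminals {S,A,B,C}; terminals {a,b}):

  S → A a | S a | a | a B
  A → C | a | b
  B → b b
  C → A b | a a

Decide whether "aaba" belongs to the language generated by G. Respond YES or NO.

CNF form of G:
  S -> A T1 | S T1 | T1 B | a
  A -> A T0 | T1 T1 | a | b
  B -> T0 T0
  C -> A T0 | T1 T1
  T0 -> b
  T1 -> a

CYK table (by increasing span):
  cell(0,0) a: {A,S,T1}  orig:{A,S}
  cell(1,1) a: {A,S,T1}  orig:{A,S}
  cell(2,2) b: {A,T0}  orig:{A}
  cell(3,3) a: {A,S,T1}  orig:{A,S}
  cell(0,1) aa: {A,C,S}
  cell(1,2) ab: {A,C}
  cell(2,3) ba: {S}
  cell(0,2) aab: {A,C}
  cell(1,3) aba: {S}
  cell(0,3) aaba: {S}

S ∈ T[0,3] ⇒ YES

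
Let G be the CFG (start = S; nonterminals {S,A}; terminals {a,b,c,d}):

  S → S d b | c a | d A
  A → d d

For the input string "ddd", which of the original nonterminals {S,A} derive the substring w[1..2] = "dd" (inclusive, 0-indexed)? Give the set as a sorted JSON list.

Convert to CNF:
  S -> S X4 | T0 A | T2 T3
  A -> T0 T0
  T0 -> d
  T1 -> b
  T2 -> c
  T3 -> a
  X4 -> T0 T1

CYK fill — only the sub-triangle for w[1..2]:
  cell(1,1) d: {T0}  orig:{}
  cell(2,2) d: {T0}  orig:{}
  cell(1,2) dd: {A}

Original NTs in T[1,2] deriving "dd": ["A"]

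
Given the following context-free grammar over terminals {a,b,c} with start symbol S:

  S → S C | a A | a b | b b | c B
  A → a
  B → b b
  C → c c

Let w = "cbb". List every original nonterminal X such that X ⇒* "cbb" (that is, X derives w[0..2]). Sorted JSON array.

Convert to CNF:
  S -> S C | T0 T0 | T1 B | T2 A | T2 T0
  A -> a
  B -> T0 T0
  C -> T1 T1
  T0 -> b
  T1 -> c
  T2 -> a

Fill CYK table bottom-up — only the sub-triangle for w[0..2]:
  [0..0]={T1}  "c"  orig:{}
  [1..1]={T0}  "b"  orig:{}
  [2..2]={T0}  "b"  orig:{}
  [0..1]=∅  "cb"
  [1..2]={B,S}  "bb"
  [0..2]={S}  "cbb"

Original NTs in T[0,2] deriving "cbb": ["S"]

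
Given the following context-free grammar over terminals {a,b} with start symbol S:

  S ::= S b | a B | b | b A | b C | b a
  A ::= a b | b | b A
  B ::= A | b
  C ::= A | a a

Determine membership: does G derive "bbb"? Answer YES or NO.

Convert to CNF:
  S -> S T1 | T0 B | T1 A | T1 C | T1 T0 | b
  A -> T0 T1 | T1 A | b
  B -> T0 T1 | T1 A | b
  C -> T0 T0 | T0 T1 | T1 A | b
  T0 -> a
  T1 -> b

CYK fill:
  cell(0,0) b: {A,B,C,S,T1}  orig:{A,B,C,S}
  cell(1,1) b: {A,B,C,S,T1}  orig:{A,B,C,S}
  cell(2,2) b: {A,B,C,S,T1}  orig:{A,B,C,S}
  cell(0,1) bb: {A,B,C,S}
  cell(1,2) bb: {A,B,C,S}
  cell(0,2) bbb: {A,B,C,S}

S ∈ T[0,2] ⇒ YES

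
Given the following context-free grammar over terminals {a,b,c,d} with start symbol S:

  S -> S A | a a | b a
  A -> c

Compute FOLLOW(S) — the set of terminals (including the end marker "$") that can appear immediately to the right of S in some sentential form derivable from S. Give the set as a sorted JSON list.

Compute FIRST by fixpoint:
[1]
  A via A→c: +{c}
  S via S→a a: +{a}
  S via S→b a: +{b}
  S: {a,b}  A: {c}
[2] done
  S: {a,b}  A: {c}

FOLLOW iteration:
initialize: $ ∈ FOLLOW(S)
round 1:
  S→S A: FOLLOW(S) ⊇ FIRST(A) = {c}; new: +{c}
  S→S A: FOLLOW(A) ⊇ FOLLOW(S) ⊇ {$,c}; new: +{$,c}
  FOLLOW(S)={$,c}  FOLLOW(A)={$,c}
round 2: done
  FOLLOW(S)={$,c}  FOLLOW(A)={$,c}

FOLLOW(S) = ["$", "c"]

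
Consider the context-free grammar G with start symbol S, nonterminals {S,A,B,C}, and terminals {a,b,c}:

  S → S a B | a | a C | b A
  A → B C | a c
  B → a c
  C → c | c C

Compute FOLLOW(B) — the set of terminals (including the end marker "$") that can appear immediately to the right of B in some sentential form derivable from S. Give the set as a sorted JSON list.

FIRST sets, iterate to fixpoint:
round 1:
  A via A→a c: +{a}
  B via B→a c: +{a}
  C via C→c: +{c}
  S via S→a: +{a}
  S via S→b A: +{b}
  FIRST(S)={a,b}  FIRST(A)={a}  FIRST(B)={a}  FIRST(C)={c}
round 2: — fixpoint
  FIRST(S)={a,b}  FIRST(A)={a}  FIRST(B)={a}  FIRST(C)={c}

FOLLOW sets:
initialize: $ ∈ FOLLOW(S)
iter 1:
  A→B C: FOLLOW(B) ⊇ FIRST(C) = {c}; new: +{c}
  S→S a B: FOLLOW(S) ⊇ FIRST(a) = {a}; new: +{a}
  S→S a B: FOLLOW(B) ⊇ FOLLOW(S) ⊇ {$,a}; new: +{$,a}
  S→a C: FOLLOW(C) ⊇ FOLLOW(S) ⊇ {$,a}; new: +{$,a}
  S→b A: FOLLOW(A) ⊇ FOLLOW(S) ⊇ {$,a}; new: +{$,a}
  FOLLOW[S]={$,a}  FOLLOW[A]={$,a}  FOLLOW[B]={$,a,c}  FOLLOW[C]={$,a}
iter 2: (stable)
  FOLLOW[S]={$,a}  FOLLOW[A]={$,a}  FOLLOW[B]={$,a,c}  FOLLOW[C]={$,a}

FOLLOW(B) = ["$", "a", "c"]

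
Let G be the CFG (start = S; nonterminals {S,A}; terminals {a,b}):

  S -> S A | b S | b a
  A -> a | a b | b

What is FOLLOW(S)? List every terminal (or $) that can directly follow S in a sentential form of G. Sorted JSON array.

FIRST sets, iterate to fixpoint:
iter 1:
  A via A→a: +{a}
  A via A→b: +{b}
  S via S→b S: +{b}
  FIRST(S)={b}  FIRST(A)={a,b}
iter 2: done
  FIRST(S)={b}  FIRST(A)={a,b}

Compute FOLLOW by fixpoint:
FOLLOW(S) := {$}
pass 1:
  S→S A: FOLLOW(S) ⊇ FIRST(A) = {a,b}; new: +{a,b}
  S→S A: FOLLOW(A) ⊇ FOLLOW(S) ⊇ {$,a,b}; new: +{$,a,b}
  FOLLOW(S)={$,a,b}  FOLLOW(A)={$,a,b}
pass 2: (stable)
  FOLLOW(S)={$,a,b}  FOLLOW(A)={$,a,b}

FOLLOW(S) = ["$", "a", "b"]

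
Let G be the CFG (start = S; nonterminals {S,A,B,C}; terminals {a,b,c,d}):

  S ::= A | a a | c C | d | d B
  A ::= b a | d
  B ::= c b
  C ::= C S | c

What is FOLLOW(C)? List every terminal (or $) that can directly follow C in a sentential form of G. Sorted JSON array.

Compute FIRST by fixpoint:
pass 1:
  A via A→b a: +{b}
  A via A→d: +{d}
  B via B→c b: +{c}
  C via C→c: +{c}
  S via S→A: +{b,d}
  S via S→a a: +{a}
  S via S→c C: +{c}
  FIRST[S]={a,b,c,d}  FIRST[A]={b,d}  FIRST[B]={c}  FIRST[C]={c}
pass 2: done
  FIRST[S]={a,b,c,d}  FIRST[A]={b,d}  FIRST[B]={c}  FIRST[C]={c}

Compute FOLLOW by fixpoint:
FOLLOW(S) := {$}
round 1:
  C→C S: FOLLOW(C) ⊇ FIRST(S) = {a,b,c,d}; new: +{a,b,c,d}
  C→C S: FOLLOW(S) ⊇ FOLLOW(C) ⊇ {a,b,c,d}; new: +{a,b,c,d}
  S→A: FOLLOW(A) ⊇ FOLLOW(S) ⊇ {$,a,b,c,d}; new: +{$,a,b,c,d}
  S→c C: FOLLOW(C) ⊇ FOLLOW(S) ⊇ {$,a,b,c,d}; new: +{$}
  S→d B: FOLLOW(B) ⊇ FOLLOW(S) ⊇ {$,a,b,c,d}; new: +{$,a,b,c,d}
  FOLLOW(S)={$,a,b,c,d}  FOLLOW(A)={$,a,b,c,d}  FOLLOW(B)={$,a,b,c,d}  FOLLOW(C)={$,a,b,c,d}
round 2: done
  FOLLOW(S)={$,a,b,c,d}  FOLLOW(A)={$,a,b,c,d}  FOLLOW(B)={$,a,b,c,d}  FOLLOW(C)={$,a,b,c,d}

FOLLOW(C) = ["$", "a", "b", "c", "d"]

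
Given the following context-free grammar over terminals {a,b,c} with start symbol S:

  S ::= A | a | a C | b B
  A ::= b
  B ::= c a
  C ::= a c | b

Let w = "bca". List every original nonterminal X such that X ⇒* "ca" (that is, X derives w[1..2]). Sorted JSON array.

Convert to CNF:
  S -> T1 C | T2 B | a | b
  A -> b
  B -> T0 T1
  C -> T1 T0 | b
  T0 -> c
  T1 -> a
  T2 -> b

CYK fill (cells [i..j] with 1 ≤ i ≤ j ≤ 2 only):
  [1..1]={T0}  "c"  orig:{}
  [2..2]={S,T1}  "a"  orig:{S}
  [1..2]={B}  "ca"

Original NTs in T[1,2] deriving "ca": ["B"]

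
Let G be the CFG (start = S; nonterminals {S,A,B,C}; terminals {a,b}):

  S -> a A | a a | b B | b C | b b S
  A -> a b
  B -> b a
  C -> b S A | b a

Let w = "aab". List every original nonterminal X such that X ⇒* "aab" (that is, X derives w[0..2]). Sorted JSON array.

Convert to CNF:
  S -> T0 A | T0 T0 | T1 B | T1 C | T1 X3
  A -> T0 T1
  B -> T1 T0
  C -> T1 T0 | T1 X2
  T0 -> a
  T1 -> b
  X2 -> S A
  X3 -> T1 S

Fill CYK table bottom-up (cells [i..j] with 0 ≤ i ≤ j ≤ 2 only):
  T[0,0] 'a' = {T0}  orig:{}
  T[1,1] 'a' = {T0}  orig:{}
  T[2,2] 'b' = {T1}  orig:{}
  T[0,1] 'aa' = {S}
  T[1,2] 'ab' = {A}
  T[0,2] 'aab' = {S}

Original NTs in T[0,2] deriving "aab": ["S"]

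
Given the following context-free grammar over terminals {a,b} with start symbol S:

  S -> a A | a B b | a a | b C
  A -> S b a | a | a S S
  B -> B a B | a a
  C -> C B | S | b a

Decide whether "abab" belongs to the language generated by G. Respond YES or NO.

CNF form of G:
  S -> T0 C | T1 A | T1 T1 | T1 X6
  A -> S X2 | T1 X3 | a
  B -> B X4 | T1 T1
  C -> C B | T0 C | T0 T1 | T1 A | T1 T1 | T1 X5
  T0 -> b
  T1 -> a
  X2 -> T0 T1
  X3 -> S S
  X4 -> T1 B
  X5 -> B T0
  X6 -> B T0

CYK table (by increasing span):
  cell(0,0) a: {A,T1}  orig:{A}
  cell(1,1) b: {T0}  orig:{}
  cell(2,2) a: {A,T1}  orig:{A}
  cell(3,3) b: {T0}  orig:{}
  cell(0,1) ab: ∅
  cell(1,2) ba: {C,X2}  orig:{C}
  cell(2,3) ab: ∅
  cell(0,2) aba: ∅
  cell(1,3) bab: ∅
  cell(0,3) abab: ∅

S ∉ T[0,3] ⇒ NO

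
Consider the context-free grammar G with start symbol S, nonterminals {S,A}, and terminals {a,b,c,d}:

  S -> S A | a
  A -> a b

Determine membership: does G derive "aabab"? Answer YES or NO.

Convert to CNF:
  S -> S A | a
  A -> T0 T1
  T0 -> a
  T1 -> b

Fill CYK table bottom-up:
  cell(0,0) a: {S,T0}  orig:{S}
  cell(1,1) a: {S,T0}  orig:{S}
  cell(2,2) b: {T1}  orig:{}
  cell(3,3) a: {S,T0}  orig:{S}
  cell(4,4) b: {T1}  orig:{}
  cell(0,1) aa: ∅
  cell(1,2) ab: {A}
  cell(2,3) ba: ∅
  cell(3,4) ab: {A}
  cell(0,2) aab: {S}
  cell(1,3) aba: ∅
  cell(2,4) bab: ∅
  cell(0,3) aaba: ∅
  cell(1,4) abab: ∅
  cell(0,4) aabab: {S}

S ∈ T[0,4] ⇒ YES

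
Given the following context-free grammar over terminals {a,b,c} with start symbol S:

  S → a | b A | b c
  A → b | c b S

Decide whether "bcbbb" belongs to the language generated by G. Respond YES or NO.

CNF form of G:
  S -> T1 A | T1 T0 | a
  A -> T0 X2 | b
  T0 -> c
  T1 -> b
  X2 -> T1 S

CYK table (by increasing span):
  cell(0,0) b: {A,T1}  orig:{A}
  cell(1,1) c: {T0}  orig:{}
  cell(2,2) b: {A,T1}  orig:{A}
  cell(3,3) b: {A,T1}  orig:{A}
  cell(4,4) b: {A,T1}  orig:{A}
  cell(0,1) bc: {S}
  cell(1,2) cb: ∅
  cell(2,3) bb: {S}
  cell(3,4) bb: {S}
  cell(0,2) bcb: ∅
  cell(1,3) cbb: ∅
  cell(2,4) bbb: {X2}  orig:{}
  cell(0,3) bcbb: ∅
  cell(1,4) cbbb: {A}
  cell(0,4) bcbbb: {S}

S ∈ T[0,4] ⇒ YES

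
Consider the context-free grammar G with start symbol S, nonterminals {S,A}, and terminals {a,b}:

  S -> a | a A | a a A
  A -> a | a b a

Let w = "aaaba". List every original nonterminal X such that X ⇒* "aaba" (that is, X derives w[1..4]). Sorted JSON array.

CNF form of G:
  S -> T0 A | T0 X3 | a
  A -> T0 X2 | a
  T0 -> a
  T1 -> b
  X2 -> T1 T0
  X3 -> T0 A

CYK table (by increasing span) — only the sub-triangle for w[1..4]:
  [1..1]={A,S,T0}  "a"  orig:{A,S}
  [2..2]={A,S,T0}  "a"  orig:{A,S}
  [3..3]={T1}  "b"  orig:{}
  [4..4]={A,S,T0}  "a"  orig:{A,S}
  [1..2]={S,X3}  "aa"  orig:{S}
  [2..3]=∅  "ab"
  [3..4]={X2}  "ba"  orig:{}
  [1..3]=∅  "aab"
  [2..4]={A}  "aba"
  [1..4]={S,X3}  "aaba"  orig:{S}

Original NTs in T[1,4] deriving "aaba": ["S"]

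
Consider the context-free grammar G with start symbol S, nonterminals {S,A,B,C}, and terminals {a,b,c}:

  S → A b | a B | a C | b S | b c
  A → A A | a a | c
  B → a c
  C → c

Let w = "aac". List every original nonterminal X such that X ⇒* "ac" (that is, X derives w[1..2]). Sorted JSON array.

Convert to CNF:
  S -> A T2 | T0 B | T0 C | T2 S | T2 T1
  A -> A A | T0 T0 | c
  B -> T0 T1
  C -> c
  T0 -> a
  T1 -> c
  T2 -> b

CYK fill (cells [i..j] with 1 ≤ i ≤ j ≤ 2 only):
  cell(1,1) a: {T0}  orig:{}
  cell(2,2) c: {A,C,T1}  orig:{A,C}
  cell(1,2) ac: {B,S}

Original NTs in T[1,2] deriving "ac": ["B", "S"]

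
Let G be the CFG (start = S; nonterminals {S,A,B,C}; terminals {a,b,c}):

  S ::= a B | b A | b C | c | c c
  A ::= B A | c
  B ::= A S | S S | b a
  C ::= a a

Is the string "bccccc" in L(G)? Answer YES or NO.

CNF form of G:
  S -> T0 A | T0 C | T1 B | T2 T2 | c
  A -> B A | c
  B -> A S | S S | T0 T1
  C -> T1 T1
  T0 -> b
  T1 -> a
  T2 -> c

CYK fill:
  T[0,0] 'b' = {T0}  orig:{}
  T[1,1] 'c' = {A,S,T2}  orig:{A,S}
  T[2,2] 'c' = {A,S,T2}  orig:{A,S}
  T[3,3] 'c' = {A,S,T2}  orig:{A,S}
  T[4,4] 'c' = {A,S,T2}  orig:{A,S}
  T[5,5] 'c' = {A,S,T2}  orig:{A,S}
  T[0,1] 'bc' = {S}
  T[1,2] 'cc' = {B,S}
  T[2,3] 'cc' = {B,S}
  T[3,4] 'cc' = {B,S}
  T[4,5] 'cc' = {B,S}
  T[0,2] 'bcc' = {B}
  T[1,3] 'ccc' = {A,B}
  T[2,4] 'ccc' = {A,B}
  T[3,5] 'ccc' = {A,B}
  T[0,3] 'bccc' = {A,B,S}
  T[1,4] 'cccc' = {A,B}
  T[2,5] 'cccc' = {A,B}
  T[0,4] 'bcccc' = {A,B,S}
  T[1,5] 'ccccc' = {A,B}
  T[0,5] 'bccccc' = {A,B,S}

S ∈ T[0,5] ⇒ YES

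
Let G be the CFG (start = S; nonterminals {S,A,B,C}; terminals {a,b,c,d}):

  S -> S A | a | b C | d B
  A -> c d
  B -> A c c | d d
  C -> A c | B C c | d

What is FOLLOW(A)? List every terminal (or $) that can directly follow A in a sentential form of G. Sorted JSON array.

FIRST iteration:
[1]
  A via A→c d: +{c}
  B via B→A c c: +{c}
  B via B→d d: +{d}
  C via C→A c: +{c}
  C via C→B C c: +{d}
  S via S→a: +{a}
  S via S→b C: +{b}
  S via S→d B: +{d}
  FIRST(S)={a,b,d}  FIRST(A)={c}  FIRST(B)={c,d}  FIRST(C)={c,d}
[2] done
  FIRST(S)={a,b,d}  FIRST(A)={c}  FIRST(B)={c,d}  FIRST(C)={c,d}

FOLLOW iteration:
FOLLOW(S) := {$}
[1]
  B→A c c: FOLLOW(A) ⊇ FIRST(c) = {c}; new: +{c}
  C→B C c: FOLLOW(B) ⊇ FIRST(C) = {c,d}; new: +{c,d}
  C→B C c: FOLLOW(C) ⊇ FIRST(c) = {c}; new: +{c}
  S→S A: FOLLOW(S) ⊇ FIRST(A) = {c}; new: +{c}
  S→S A: FOLLOW(A) ⊇ FOLLOW(S) ⊇ {$,c}; new: +{$}
  S→b C: FOLLOW(C) ⊇ FOLLOW(S) ⊇ {$,c}; new: +{$}
  S→d B: FOLLOW(B) ⊇ FOLLOW(S) ⊇ {$,c}; new: +{$}
  S: {$,c}  A: {$,c}  B: {$,c,d}  C: {$,c}
[2] done
  S: {$,c}  A: {$,c}  B: {$,c,d}  C: {$,c}

FOLLOW(A) = ["$", "c"]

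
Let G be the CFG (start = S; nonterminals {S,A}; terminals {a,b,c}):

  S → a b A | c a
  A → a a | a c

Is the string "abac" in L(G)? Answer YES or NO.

Convert to CNF:
  S -> T0 X3 | T1 T0
  A -> T0 T0 | T0 T1
  T0 -> a
  T1 -> c
  T2 -> b
  X3 -> T2 A

CYK table (by increasing span):
  cell(0,0) a: {T0}  orig:{}
  cell(1,1) b: {T2}  orig:{}
  cell(2,2) a: {T0}  orig:{}
  cell(3,3) c: {T1}  orig:{}
  cell(0,1) ab: ∅
  cell(1,2) ba: ∅
  cell(2,3) ac: {A}
  cell(0,2) aba: ∅
  cell(1,3) bac: {X3}  orig:{}
  cell(0,3) abac: {S}

S ∈ T[0,3] ⇒ YES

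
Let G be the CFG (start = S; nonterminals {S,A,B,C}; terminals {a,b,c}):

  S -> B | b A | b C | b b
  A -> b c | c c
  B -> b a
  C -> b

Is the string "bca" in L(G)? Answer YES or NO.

Convert to CNF:
  S -> T0 A | T0 C | T0 T0 | T0 T2
  A -> T0 T1 | T1 T1
  B -> T0 T2
  C -> b
  T0 -> b
  T1 -> c
  T2 -> a

Fill CYK table bottom-up:
  T[0,0] 'b' = {C,T0}  orig:{C}
  T[1,1] 'c' = {T1}  orig:{}
  T[2,2] 'a' = {T2}  orig:{}
  T[0,1] 'bc' = {A}
  T[1,2] 'ca' = ∅
  T[0,2] 'bca' = ∅

S ∉ T[0,2] ⇒ NO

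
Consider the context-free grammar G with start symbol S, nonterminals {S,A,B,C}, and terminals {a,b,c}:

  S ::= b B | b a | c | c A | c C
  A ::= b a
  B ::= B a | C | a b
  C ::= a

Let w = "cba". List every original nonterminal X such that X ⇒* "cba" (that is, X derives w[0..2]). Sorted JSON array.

CNF form of G:
  S -> T0 B | T0 T1 | T2 A | T2 C | c
  A -> T0 T1
  B -> B T1 | T1 T0 | a
  C -> a
  T0 -> b
  T1 -> a
  T2 -> c

Fill CYK table bottom-up — only the sub-triangle for w[0..2]:
  T[0,0] 'c' = {S,T2}  orig:{S}
  T[1,1] 'b' = {T0}  orig:{}
  T[2,2] 'a' = {B,C,T1}  orig:{B,C}
  T[0,1] 'cb' = ∅
  T[1,2] 'ba' = {A,S}
  T[0,2] 'cba' = {S}

Original NTs in T[0,2] deriving "cba": ["S"]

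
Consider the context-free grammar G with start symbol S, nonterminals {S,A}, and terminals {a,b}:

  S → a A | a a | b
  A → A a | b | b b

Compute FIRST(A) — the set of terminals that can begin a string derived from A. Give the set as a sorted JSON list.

FIRST sets, iterate to fixpoint:
round 1:
  A via A→b: +{b}
  S via S→a A: +{a}
  S via S→b: +{b}
  S: {a,b}  A: {b}
round 2: (no change)
  S: {a,b}  A: {b}

FIRST(A) = ["b"]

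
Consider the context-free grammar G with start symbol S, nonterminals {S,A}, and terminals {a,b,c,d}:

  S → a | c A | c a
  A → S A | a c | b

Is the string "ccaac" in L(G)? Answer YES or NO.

Convert to CNF:
  S -> T1 A | T1 T0 | a
  A -> S A | T0 T1 | b
  T0 -> a
  T1 -> c

CYK fill:
  cell(0,0) c: {T1}  orig:{}
  cell(1,1) c: {T1}  orig:{}
  cell(2,2) a: {S,T0}  orig:{S}
  cell(3,3) a: {S,T0}  orig:{S}
  cell(4,4) c: {T1}  orig:{}
  cell(0,1) cc: ∅
  cell(1,2) ca: {S}
  cell(2,3) aa: ∅
  cell(3,4) ac: {A}
  cell(0,2) cca: ∅
  cell(1,3) caa: ∅
  cell(2,4) aac: {A}
  cell(0,3) ccaa: ∅
  cell(1,4) caac: {A,S}
  cell(0,4) ccaac: {S}

S ∈ T[0,4] ⇒ YES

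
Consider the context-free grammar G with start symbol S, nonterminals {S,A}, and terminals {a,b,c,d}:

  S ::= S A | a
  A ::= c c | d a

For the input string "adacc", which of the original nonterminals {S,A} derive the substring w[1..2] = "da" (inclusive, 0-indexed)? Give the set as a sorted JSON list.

CNF form of G:
  S -> S A | a
  A -> T0 T0 | T1 T2
  T0 -> c
  T1 -> d
  T2 -> a

CYK fill — only the sub-triangle for w[1..2]:
  cell(1,1) d: {T1}  orig:{}
  cell(2,2) a: {S,T2}  orig:{S}
  cell(1,2) da: {A}

Original NTs in T[1,2] deriving "da": ["A"]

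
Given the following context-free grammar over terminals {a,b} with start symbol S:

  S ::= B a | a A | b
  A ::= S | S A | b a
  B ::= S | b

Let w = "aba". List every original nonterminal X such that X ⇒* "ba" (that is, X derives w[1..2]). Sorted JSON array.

Convert to CNF:
  S -> B T0 | T0 A | b
  A -> B T0 | S A | T0 A | T1 T0 | b
  B -> B T0 | T0 A | b
  T0 -> a
  T1 -> b

CYK fill, restricted to cells inside w[1..2]:
  cell(1,1) b: {A,B,S,T1}  orig:{A,B,S}
  cell(2,2) a: {T0}  orig:{}
  cell(1,2) ba: {A,B,S}

Original NTs in T[1,2] deriving "ba": ["A", "B", "S"]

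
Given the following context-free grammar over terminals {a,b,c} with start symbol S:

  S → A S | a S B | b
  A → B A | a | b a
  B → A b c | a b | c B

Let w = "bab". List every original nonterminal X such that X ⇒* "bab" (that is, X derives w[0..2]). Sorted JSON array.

Convert to CNF:
  S -> A S | T1 X4 | b
  A -> B A | T0 T1 | a
  B -> A X3 | T1 T0 | T2 B
  T0 -> b
  T1 -> a
  T2 -> c
  X3 -> T0 T2
  X4 -> S B

CYK table (by increasing span), restricted to cells inside w[0..2]:
  T[0,0] 'b' = {S,T0}  orig:{S}
  T[1,1] 'a' = {A,T1}  orig:{A}
  T[2,2] 'b' = {S,T0}  orig:{S}
  T[0,1] 'ba' = {A}
  T[1,2] 'ab' = {B,S}
  T[0,2] 'bab' = {S,X4}  orig:{S}

Original NTs in T[0,2] deriving "bab": ["S"]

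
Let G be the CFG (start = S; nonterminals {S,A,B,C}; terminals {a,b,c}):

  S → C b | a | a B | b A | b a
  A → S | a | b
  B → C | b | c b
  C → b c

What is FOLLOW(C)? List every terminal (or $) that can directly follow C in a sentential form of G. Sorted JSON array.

FIRST iteration:
pass 1:
  A via A→a: +{a}
  A via A→b: +{b}
  B via B→b: +{b}
  B via B→c b: +{c}
  C via C→b c: +{b}
  S via S→C b: +{b}
  S via S→a: +{a}
  FIRST[S]={a,b}  FIRST[A]={a,b}  FIRST[B]={b,c}  FIRST[C]={b}
pass 2: — fixpoint
  FIRST[S]={a,b}  FIRST[A]={a,b}  FIRST[B]={b,c}  FIRST[C]={b}

Compute FOLLOW by fixpoint:
seed FOLLOW(S) with $
[1]
  S→C b: FOLLOW(C) ⊇ FIRST(b) = {b}; new: +{b}
  S→a B: FOLLOW(B) ⊇ FOLLOW(S) ⊇ {$}; new: +{$}
  S→b A: FOLLOW(A) ⊇ FOLLOW(S) ⊇ {$}; new: +{$}
  FOLLOW(S)={$}  FOLLOW(A)={$}  FOLLOW(B)={$}  FOLLOW(C)={b}
[2]
  B→C: FOLLOW(C) ⊇ FOLLOW(B) ⊇ {$}; new: +{$}
  FOLLOW(S)={$}  FOLLOW(A)={$}  FOLLOW(B)={$}  FOLLOW(C)={$,b}
[3] (stable)
  FOLLOW(S)={$}  FOLLOW(A)={$}  FOLLOW(B)={$}  FOLLOW(C)={$,b}

FOLLOW(C) = ["$", "b"]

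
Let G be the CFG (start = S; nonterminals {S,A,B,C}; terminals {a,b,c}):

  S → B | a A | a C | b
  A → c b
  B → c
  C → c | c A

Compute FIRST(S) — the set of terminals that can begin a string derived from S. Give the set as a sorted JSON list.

Compute FIRST by fixpoint:
iter 1:
  A via A→c b: +{c}
  B via B→c: +{c}
  C via C→c: +{c}
  S via S→B: +{c}
  S via S→a A: +{a}
  S via S→b: +{b}
  S: {a,b,c}  A: {c}  B: {c}  C: {c}
iter 2: (stable)
  S: {a,b,c}  A: {c}  B: {c}  C: {c}

FIRST(S) = ["a", "b", "c"]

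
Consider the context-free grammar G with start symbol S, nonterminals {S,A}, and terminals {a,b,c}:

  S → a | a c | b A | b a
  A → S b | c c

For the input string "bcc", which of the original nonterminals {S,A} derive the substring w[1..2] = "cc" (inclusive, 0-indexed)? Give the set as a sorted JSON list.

CNF form of G:
  S -> T0 A | T0 T2 | T2 T1 | a
  A -> S T0 | T1 T1
  T0 -> b
  T1 -> c
  T2 -> a

CYK table (by increasing span) — only the sub-triangle for w[1..2]:
  [1..1]={T1}  "c"  orig:{}
  [2..2]={T1}  "c"  orig:{}
  [1..2]={A}  "cc"

Original NTs in T[1,2] deriving "cc": ["A"]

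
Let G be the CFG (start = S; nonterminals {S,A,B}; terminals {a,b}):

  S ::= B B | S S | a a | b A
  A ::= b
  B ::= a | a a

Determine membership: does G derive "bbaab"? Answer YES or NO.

Convert to CNF:
  S -> B B | S S | T0 T0 | T1 A
  A -> b
  B -> T0 T0 | a
  T0 -> a
  T1 -> b

CYK table (by increasing span):
  cell(0,0) b: {A,T1}  orig:{A}
  cell(1,1) b: {A,T1}  orig:{A}
  cell(2,2) a: {B,T0}  orig:{B}
  cell(3,3) a: {B,T0}  orig:{B}
  cell(4,4) b: {A,T1}  orig:{A}
  cell(0,1) bb: {S}
  cell(1,2) ba: ∅
  cell(2,3) aa: {B,S}
  cell(3,4) ab: ∅
  cell(0,2) bba: ∅
  cell(1,3) baa: ∅
  cell(2,4) aab: ∅
  cell(0,3) bbaa: {S}
  cell(1,4) baab: ∅
  cell(0,4) bbaab: ∅

S ∉ T[0,4] ⇒ NO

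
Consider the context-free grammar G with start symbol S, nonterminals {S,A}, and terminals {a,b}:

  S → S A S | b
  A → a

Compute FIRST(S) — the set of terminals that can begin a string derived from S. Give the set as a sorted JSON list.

FIRST sets, iterate to fixpoint:
[1]
  A via A→a: +{a}
  S via S→b: +{b}
  S: {b}  A: {a}
[2] — fixpoint
  S: {b}  A: {a}

FIRST(S) = ["b"]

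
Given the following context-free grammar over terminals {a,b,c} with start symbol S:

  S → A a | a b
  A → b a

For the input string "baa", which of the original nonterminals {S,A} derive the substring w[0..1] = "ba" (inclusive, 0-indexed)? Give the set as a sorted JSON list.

Convert to CNF:
  S -> A T1 | T1 T0
  A -> T0 T1
  T0 -> b
  T1 -> a

Fill CYK table bottom-up (cells [i..j] with 0 ≤ i ≤ j ≤ 1 only):
  cell(0,0) b: {T0}  orig:{}
  cell(1,1) a: {T1}  orig:{}
  cell(0,1) ba: {A}

Original NTs in T[0,1] deriving "ba": ["A"]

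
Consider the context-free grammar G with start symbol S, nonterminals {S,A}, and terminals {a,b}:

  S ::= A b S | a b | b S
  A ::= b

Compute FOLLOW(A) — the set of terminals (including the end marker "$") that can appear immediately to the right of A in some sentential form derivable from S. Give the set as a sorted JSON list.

FIRST iteration:
pass 1:
  A via A→b: +{b}
  S via S→A b S: +{b}
  S via S→a b: +{a}
  FIRST(S)={a,b}  FIRST(A)={b}
pass 2: — fixpoint
  FIRST(S)={a,b}  FIRST(A)={b}

FOLLOW sets:
seed FOLLOW(S) with $
[1]
  S→A b S: FOLLOW(A) ⊇ FIRST(b) = {b}; new: +{b}
  FOLLOW[S]={$}  FOLLOW[A]={b}
[2] (no change)
  FOLLOW[S]={$}  FOLLOW[A]={b}

FOLLOW(A) = ["b"]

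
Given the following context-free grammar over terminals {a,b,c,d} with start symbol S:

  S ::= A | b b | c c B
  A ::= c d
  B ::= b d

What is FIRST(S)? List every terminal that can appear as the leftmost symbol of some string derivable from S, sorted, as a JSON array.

Compute FIRST by fixpoint:
round 1:
  A via A→c d: +{c}
  B via B→b d: +{b}
  S via S→A: +{c}
  S via S→b b: +{b}
  FIRST[S]={b,c}  FIRST[A]={c}  FIRST[B]={b}
round 2: done
  FIRST[S]={b,c}  FIRST[A]={c}  FIRST[B]={b}

FIRST(S) = ["b", "c"]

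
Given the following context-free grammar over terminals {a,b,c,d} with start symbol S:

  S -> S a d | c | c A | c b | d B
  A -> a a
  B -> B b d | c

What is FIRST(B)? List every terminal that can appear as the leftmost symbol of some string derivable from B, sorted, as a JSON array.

FIRST sets, iterate to fixpoint:
[1]
  A via A→a a: +{a}
  B via B→c: +{c}
  S via S→c: +{c}
  S via S→d B: +{d}
  S: {c,d}  A: {a}  B: {c}
[2] (stable)
  S: {c,d}  A: {a}  B: {c}

FIRST(B) = ["c"]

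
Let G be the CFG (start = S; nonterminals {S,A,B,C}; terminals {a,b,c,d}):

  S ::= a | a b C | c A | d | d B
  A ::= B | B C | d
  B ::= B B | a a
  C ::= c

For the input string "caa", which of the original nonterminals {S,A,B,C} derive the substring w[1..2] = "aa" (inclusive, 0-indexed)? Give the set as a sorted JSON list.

Convert to CNF:
  S -> T0 X4 | T2 A | T3 B | a | d
  A -> B B | B C | T0 T0 | d
  B -> B B | T0 T0
  C -> c
  T0 -> a
  T1 -> b
  T2 -> c
  T3 -> d
  X4 -> T1 C

CYK fill — only the sub-triangle for w[1..2]:
  T[1,1] 'a' = {S,T0}  orig:{S}
  T[2,2] 'a' = {S,T0}  orig:{S}
  T[1,2] 'aa' = {A,B}

Original NTs in T[1,2] deriving "aa": ["A", "B"]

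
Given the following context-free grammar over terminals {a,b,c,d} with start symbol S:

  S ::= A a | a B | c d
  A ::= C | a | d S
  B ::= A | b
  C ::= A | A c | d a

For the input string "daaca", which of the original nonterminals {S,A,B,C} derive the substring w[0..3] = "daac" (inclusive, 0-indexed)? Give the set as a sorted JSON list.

CNF form of G:
  S -> A T2 | T0 T1 | T2 B
  A -> A T0 | T1 S | T1 T2 | a
  B -> A T0 | T1 S | T1 T2 | a | b
  C -> A T0 | T1 S | T1 T2 | a
  T0 -> c
  T1 -> d
  T2 -> a

CYK table (by increasing span) — only the sub-triangle for w[0..3]:
  cell(0,0) d: {T1}  orig:{}
  cell(1,1) a: {A,B,C,T2}  orig:{A,B,C}
  cell(2,2) a: {A,B,C,T2}  orig:{A,B,C}
  cell(3,3) c: {T0}  orig:{}
  cell(0,1) da: {A,B,C}
  cell(1,2) aa: {S}
  cell(2,3) ac: {A,B,C}
  cell(0,2) daa: {A,B,C,S}
  cell(1,3) aac: {S}
  cell(0,3) daac: {A,B,C}

Original NTs in T[0,3] deriving "daac": ["A", "B", "C"]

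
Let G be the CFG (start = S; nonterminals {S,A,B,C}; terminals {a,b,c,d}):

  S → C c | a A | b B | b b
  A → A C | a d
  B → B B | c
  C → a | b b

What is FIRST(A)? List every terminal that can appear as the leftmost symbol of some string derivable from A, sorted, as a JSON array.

FIRST sets, iterate to fixpoint:
pass 1:
  A via A→a d: +{a}
  B via B→c: +{c}
  C via C→a: +{a}
  C via C→b b: +{b}
  S via S→C c: +{a,b}
  S: {a,b}  A: {a}  B: {c}  C: {a,b}
pass 2: (no change)
  S: {a,b}  A: {a}  B: {c}  C: {a,b}

FIRST(A) = ["a"]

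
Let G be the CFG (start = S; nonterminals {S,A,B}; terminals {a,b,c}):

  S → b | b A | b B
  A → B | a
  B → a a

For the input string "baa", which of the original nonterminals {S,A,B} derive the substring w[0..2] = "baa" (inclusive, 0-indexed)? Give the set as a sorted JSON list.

CNF form of G:
  S -> T1 A | T1 B | b
  A -> T0 T0 | a
  B -> T0 T0
  T0 -> a
  T1 -> b

CYK fill, restricted to cells inside w[0..2]:
  [0..0]={S,T1}  "b"  orig:{S}
  [1..1]={A,T0}  "a"  orig:{A}
  [2..2]={A,T0}  "a"  orig:{A}
  [0..1]={S}  "ba"
  [1..2]={A,B}  "aa"
  [0..2]={S}  "baa"

Original NTs in T[0,2] deriving "baa": ["S"]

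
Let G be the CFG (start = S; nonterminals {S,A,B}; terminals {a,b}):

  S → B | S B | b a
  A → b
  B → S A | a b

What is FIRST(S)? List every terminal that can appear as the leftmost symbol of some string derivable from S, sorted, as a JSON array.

Compute FIRST by fixpoint:
pass 1:
  A via A→b: +{b}
  B via B→a b: +{a}
  S via S→B: +{a}
  S via S→b a: +{b}
  FIRST[S]={a,b}  FIRST[A]={b}  FIRST[B]={a}
pass 2:
  B via B→S A: +{b}
  FIRST[S]={a,b}  FIRST[A]={b}  FIRST[B]={a,b}
pass 3: done
  FIRST[S]={a,b}  FIRST[A]={b}  FIRST[B]={a,b}

FIRST(S) = ["a", "b"]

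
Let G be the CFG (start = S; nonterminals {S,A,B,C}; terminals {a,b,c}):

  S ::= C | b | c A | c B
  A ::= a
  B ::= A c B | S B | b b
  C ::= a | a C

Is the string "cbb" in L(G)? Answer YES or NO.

CNF form of G:
  S -> T0 A | T0 B | T2 C | a | b
  A -> a
  B -> A X3 | S B | T1 T1
  C -> T2 C | a
  T0 -> c
  T1 -> b
  T2 -> a
  X3 -> T0 B

CYK table (by increasing span):
  cell(0,0) c: {T0}  orig:{}
  cell(1,1) b: {S,T1}  orig:{S}
  cell(2,2) b: {S,T1}  orig:{S}
  cell(0,1) cb: ∅
  cell(1,2) bb: {B}
  cell(0,2) cbb: {S,X3}  orig:{S}

S ∈ T[0,2] ⇒ YES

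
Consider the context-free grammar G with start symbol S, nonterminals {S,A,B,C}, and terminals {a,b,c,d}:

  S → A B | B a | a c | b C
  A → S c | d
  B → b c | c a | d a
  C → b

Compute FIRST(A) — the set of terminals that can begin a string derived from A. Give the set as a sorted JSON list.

Compute FIRST by fixpoint:
pass 1:
  A via A→d: +{d}
  B via B→b c: +{b}
  B via B→c a: +{c}
  B via B→d a: +{d}
  C via C→b: +{b}
  S via S→A B: +{d}
  S via S→B a: +{b,c}
  S via S→a c: +{a}
  FIRST(S)={a,b,c,d}  FIRST(A)={d}  FIRST(B)={b,c,d}  FIRST(C)={b}
pass 2:
  A via A→S c: +{a,b,c}
  FIRST(S)={a,b,c,d}  FIRST(A)={a,b,c,d}  FIRST(B)={b,c,d}  FIRST(C)={b}
pass 3: (stable)
  FIRST(S)={a,b,c,d}  FIRST(A)={a,b,c,d}  FIRST(B)={b,c,d}  FIRST(C)={b}

FIRST(A) = ["a", "b", "c", "d"]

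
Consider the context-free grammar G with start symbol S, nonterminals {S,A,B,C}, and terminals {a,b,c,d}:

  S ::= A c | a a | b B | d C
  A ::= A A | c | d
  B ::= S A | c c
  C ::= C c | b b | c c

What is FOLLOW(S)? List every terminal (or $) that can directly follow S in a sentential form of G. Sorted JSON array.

FIRST iteration:
round 1:
  A via A→c: +{c}
  A via A→d: +{d}
  B via B→c c: +{c}
  C via C→b b: +{b}
  C via C→c c: +{c}
  S via S→A c: +{c,d}
  S via S→a a: +{a}
  S via S→b B: +{b}
  FIRST[S]={a,b,c,d}  FIRST[A]={c,d}  FIRST[B]={c}  FIRST[C]={b,c}
round 2:
  B via B→S A: +{a,b,d}
  FIRST[S]={a,b,c,d}  FIRST[A]={c,d}  FIRST[B]={a,b,c,d}  FIRST[C]={b,c}
round 3: — fixpoint
  FIRST[S]={a,b,c,d}  FIRST[A]={c,d}  FIRST[B]={a,b,c,d}  FIRST[C]={b,c}

Compute FOLLOW by fixpoint:
seed FOLLOW(S) with $
[1]
  A→A A: FOLLOW(A) ⊇ FIRST(A) = {c,d}; new: +{c,d}
  B→S A: FOLLOW(S) ⊇ FIRST(A) = {c,d}; new: +{c,d}
  C→C c: FOLLOW(C) ⊇ FIRST(c) = {c}; new: +{c}
  S→b B: FOLLOW(B) ⊇ FOLLOW(S) ⊇ {$,c,d}; new: +{$,c,d}
  S→d C: FOLLOW(C) ⊇ FOLLOW(S) ⊇ {$,c,d}; new: +{$,d}
  FOLLOW(S)={$,c,d}  FOLLOW(A)={c,d}  FOLLOW(B)={$,c,d}  FOLLOW(C)={$,c,d}
[2]
  B→S A: FOLLOW(A) ⊇ FOLLOW(B) ⊇ {$,c,d}; new: +{$}
  FOLLOW(S)={$,c,d}  FOLLOW(A)={$,c,d}  FOLLOW(B)={$,c,d}  FOLLOW(C)={$,c,d}
[3] (stable)
  FOLLOW(S)={$,c,d}  FOLLOW(A)={$,c,d}  FOLLOW(B)={$,c,d}  FOLLOW(C)={$,c,d}

FOLLOW(S) = ["$", "c", "d"]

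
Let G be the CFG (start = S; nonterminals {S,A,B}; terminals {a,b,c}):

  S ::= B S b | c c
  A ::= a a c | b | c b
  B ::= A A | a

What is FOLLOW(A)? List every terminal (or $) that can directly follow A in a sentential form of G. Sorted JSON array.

Compute FIRST by fixpoint:
pass 1:
  A via A→a a c: +{a}
  A via A→b: +{b}
  A via A→c b: +{c}
  B via B→A A: +{a,b,c}
  S via S→B S b: +{a,b,c}
  S: {a,b,c}  A: {a,b,c}  B: {a,b,c}
pass 2: — fixpoint
  S: {a,b,c}  A: {a,b,c}  B: {a,b,c}

FOLLOW iteration:
initialize: $ ∈ FOLLOW(S)
[1]
  B→A A: FOLLOW(A) ⊇ FIRST(A) = {a,b,c}; new: +{a,b,c}
  S→B S b: FOLLOW(B) ⊇ FIRST(S) = {a,b,c}; new: +{a,b,c}
  S→B S b: FOLLOW(S) ⊇ FIRST(b) = {b}; new: +{b}
  FOLLOW[S]={$,b}  FOLLOW[A]={a,b,c}  FOLLOW[B]={a,b,c}
[2] (stable)
  FOLLOW[S]={$,b}  FOLLOW[A]={a,b,c}  FOLLOW[B]={a,b,c}

FOLLOW(A) = ["a", "b", "c"]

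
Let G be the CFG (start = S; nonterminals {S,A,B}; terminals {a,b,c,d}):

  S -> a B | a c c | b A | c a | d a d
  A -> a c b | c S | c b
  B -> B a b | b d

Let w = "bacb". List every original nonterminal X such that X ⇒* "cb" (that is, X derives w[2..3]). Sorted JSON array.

CNF form of G:
  S -> T0 B | T0 X6 | T1 T0 | T2 A | T3 X7
  A -> T0 X4 | T1 S | T1 T2
  B -> B X5 | T2 T3
  T0 -> a
  T1 -> c
  T2 -> b
  T3 -> d
  X4 -> T1 T2
  X5 -> T0 T2
  X6 -> T1 T1
  X7 -> T0 T3

CYK fill — only the sub-triangle for w[2..3]:
  [2..2]={T1}  "c"  orig:{}
  [3..3]={T2}  "b"  orig:{}
  [2..3]={A,X4}  "cb"  orig:{A}

Original NTs in T[2,3] deriving "cb": ["A"]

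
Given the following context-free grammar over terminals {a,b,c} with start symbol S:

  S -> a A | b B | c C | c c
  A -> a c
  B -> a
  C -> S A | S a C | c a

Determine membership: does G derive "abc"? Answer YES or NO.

CNF form of G:
  S -> T0 A | T1 C | T1 T1 | T2 B
  A -> T0 T1
  B -> a
  C -> S A | S X3 | T1 T0
  T0 -> a
  T1 -> c
  T2 -> b
  X3 -> T0 C

CYK fill:
  [0..0]={B,T0}  "a"  orig:{B}
  [1..1]={T2}  "b"  orig:{}
  [2..2]={T1}  "c"  orig:{}
  [0..1]=∅  "ab"
  [1..2]=∅  "bc"
  [0..2]=∅  "abc"

S ∉ T[0,2] ⇒ NO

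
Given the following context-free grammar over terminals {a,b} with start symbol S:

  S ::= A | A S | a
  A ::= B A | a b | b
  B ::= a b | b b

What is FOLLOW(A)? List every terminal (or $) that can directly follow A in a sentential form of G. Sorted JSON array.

FIRST sets, iterate to fixpoint:
iter 1:
  A via A→a b: +{a}
  A via A→b: +{b}
  B via B→a b: +{a}
  B via B→b b: +{b}
  S via S→A: +{a,b}
  S: {a,b}  A: {a,b}  B: {a,b}
iter 2: (stable)
  S: {a,b}  A: {a,b}  B: {a,b}

FOLLOW sets:
initialize: $ ∈ FOLLOW(S)
round 1:
  A→B A: FOLLOW(B) ⊇ FIRST(A) = {a,b}; new: +{a,b}
  S→A: FOLLOW(A) ⊇ FOLLOW(S) ⊇ {$}; new: +{$}
  S→A S: FOLLOW(A) ⊇ FIRST(S) = {a,b}; new: +{a,b}
  S: {$}  A: {$,a,b}  B: {a,b}
round 2: — fixpoint
  S: {$}  A: {$,a,b}  B: {a,b}

FOLLOW(A) = ["$", "a", "b"]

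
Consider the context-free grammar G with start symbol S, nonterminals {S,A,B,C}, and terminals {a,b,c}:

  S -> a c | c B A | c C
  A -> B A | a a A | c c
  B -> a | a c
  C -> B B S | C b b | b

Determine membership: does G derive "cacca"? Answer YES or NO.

CNF form of G:
  S -> T0 T1 | T1 C | T1 X6
  A -> B A | T0 X3 | T1 T1
  B -> T0 T1 | a
  C -> B X4 | C X5 | b
  T0 -> a
  T1 -> c
  T2 -> b
  X3 -> T0 A
  X4 -> B S
  X5 -> T2 T2
  X6 -> B A

CYK table (by increasing span):
  [0..0]={T1}  "c"  orig:{}
  [1..1]={B,T0}  "a"  orig:{B}
  [2..2]={T1}  "c"  orig:{}
  [3..3]={T1}  "c"  orig:{}
  [4..4]={B,T0}  "a"  orig:{B}
  [0..1]=∅  "ca"
  [1..2]={B,S}  "ac"
  [2..3]={A}  "cc"
  [3..4]=∅  "ca"
  [0..2]=∅  "cac"
  [1..3]={A,X3,X6}  "acc"  orig:{A}
  [2..4]=∅  "cca"
  [0..3]={S}  "cacc"
  [1..4]=∅  "acca"
  [0..4]=∅  "cacca"

S ∉ T[0,4] ⇒ NO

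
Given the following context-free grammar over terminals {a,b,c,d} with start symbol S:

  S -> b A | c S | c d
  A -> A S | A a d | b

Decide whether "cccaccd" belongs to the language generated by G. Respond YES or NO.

Convert to CNF:
  S -> T2 A | T3 S | T3 T1
  A -> A S | A X4 | b
  T0 -> a
  T1 -> d
  T2 -> b
  T3 -> c
  X4 -> T0 T1

Fill CYK table bottom-up:
  cell(0,0) c: {T3}  orig:{}
  cell(1,1) c: {T3}  orig:{}
  cell(2,2) c: {T3}  orig:{}
  cell(3,3) a: {T0}  orig:{}
  cell(4,4) c: {T3}  orig:{}
  cell(5,5) c: {T3}  orig:{}
  cell(6,6) d: {T1}  orig:{}
  cell(0,1) cc: ∅
  cell(1,2) cc: ∅
  cell(2,3) ca: ∅
  cell(3,4) ac: ∅
  cell(4,5) cc: ∅
  cell(5,6) cd: {S}
  cell(0,2) ccc: ∅
  cell(1,3) cca: ∅
  cell(2,4) cac: ∅
  cell(3,5) acc: ∅
  cell(4,6) ccd: {S}
  cell(0,3) ccca: ∅
  cell(1,4) ccac: ∅
  cell(2,5) cacc: ∅
  cell(3,6) accd: ∅
  cell(0,4) cccac: ∅
  cell(1,5) ccacc: ∅
  cell(2,6) caccd: ∅
  cell(0,5) cccacc: ∅
  cell(1,6) ccaccd: ∅
  cell(0,6) cccaccd: ∅

S ∉ T[0,6] ⇒ NO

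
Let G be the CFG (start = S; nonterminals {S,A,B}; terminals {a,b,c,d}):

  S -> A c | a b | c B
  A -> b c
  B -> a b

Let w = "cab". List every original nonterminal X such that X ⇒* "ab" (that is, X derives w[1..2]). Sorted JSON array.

CNF form of G:
  S -> A T1 | T1 B | T2 T0
  A -> T0 T1
  B -> T2 T0
  T0 -> b
  T1 -> c
  T2 -> a

CYK table (by increasing span) (cells [i..j] with 1 ≤ i ≤ j ≤ 2 only):
  cell(1,1) a: {T2}  orig:{}
  cell(2,2) b: {T0}  orig:{}
  cell(1,2) ab: {B,S}

Original NTs in T[1,2] deriving "ab": ["B", "S"]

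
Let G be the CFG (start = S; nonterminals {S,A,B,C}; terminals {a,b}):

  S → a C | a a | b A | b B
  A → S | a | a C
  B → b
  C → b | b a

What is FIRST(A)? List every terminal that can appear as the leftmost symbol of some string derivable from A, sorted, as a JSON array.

FIRST iteration:
[1]
  A via A→a: +{a}
  B via B→b: +{b}
  C via C→b: +{b}
  S via S→a C: +{a}
  S via S→b A: +{b}
  FIRST[S]={a,b}  FIRST[A]={a}  FIRST[B]={b}  FIRST[C]={b}
[2]
  A via A→S: +{b}
  FIRST[S]={a,b}  FIRST[A]={a,b}  FIRST[B]={b}  FIRST[C]={b}
[3] — fixpoint
  FIRST[S]={a,b}  FIRST[A]={a,b}  FIRST[B]={b}  FIRST[C]={b}

FIRST(A) = ["a", "b"]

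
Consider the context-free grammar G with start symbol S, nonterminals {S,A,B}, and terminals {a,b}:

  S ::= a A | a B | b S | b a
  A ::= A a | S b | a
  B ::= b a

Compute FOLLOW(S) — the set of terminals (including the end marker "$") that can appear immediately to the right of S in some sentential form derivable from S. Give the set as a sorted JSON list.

FIRST sets, iterate to fixpoint:
iter 1:
  A via A→a: +{a}
  B via B→b a: +{b}
  S via S→a A: +{a}
  S via S→b S: +{b}
  FIRST[S]={a,b}  FIRST[A]={a}  FIRST[B]={b}
iter 2:
  A via A→S b: +{b}
  FIRST[S]={a,b}  FIRST[A]={a,b}  FIRST[B]={b}
iter 3: (no change)
  FIRST[S]={a,b}  FIRST[A]={a,b}  FIRST[B]={b}

Compute FOLLOW by fixpoint:
FOLLOW(S) := {$}
round 1:
  A→A a: FOLLOW(A) ⊇ FIRST(a) = {a}; new: +{a}
  A→S b: FOLLOW(S) ⊇ FIRST(b) = {b}; new: +{b}
  S→a A: FOLLOW(A) ⊇ FOLLOW(S) ⊇ {$,b}; new: +{$,b}
  S→a B: FOLLOW(B) ⊇ FOLLOW(S) ⊇ {$,b}; new: +{$,b}
  FOLLOW(S)={$,b}  FOLLOW(A)={$,a,b}  FOLLOW(B)={$,b}
round 2: — fixpoint
  FOLLOW(S)={$,b}  FOLLOW(A)={$,a,b}  FOLLOW(B)={$,b}

FOLLOW(S) = ["$", "b"]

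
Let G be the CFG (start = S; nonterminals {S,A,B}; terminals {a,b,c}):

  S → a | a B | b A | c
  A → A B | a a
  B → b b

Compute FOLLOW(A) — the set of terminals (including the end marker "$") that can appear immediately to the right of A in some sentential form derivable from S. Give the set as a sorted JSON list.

Compute FIRST by fixpoint:
round 1:
  A via A→a a: +{a}
  B via B→b b: +{b}
  S via S→a: +{a}
  S via S→b A: +{b}
  S via S→c: +{c}
  FIRST[S]={a,b,c}  FIRST[A]={a}  FIRST[B]={b}
round 2: — fixpoint
  FIRST[S]={a,b,c}  FIRST[A]={a}  FIRST[B]={b}

FOLLOW sets:
FOLLOW(S) := {$}
round 1:
  A→A B: FOLLOW(A) ⊇ FIRST(B) = {b}; new: +{b}
  A→A B: FOLLOW(B) ⊇ FOLLOW(A) ⊇ {b}; new: +{b}
  S→a B: FOLLOW(B) ⊇ FOLLOW(S) ⊇ {$}; new: +{$}
  S→b A: FOLLOW(A) ⊇ FOLLOW(S) ⊇ {$}; new: +{$}
  S: {$}  A: {$,b}  B: {$,b}
round 2: (no change)
  S: {$}  A: {$,b}  B: {$,b}

FOLLOW(A) = ["$", "b"]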